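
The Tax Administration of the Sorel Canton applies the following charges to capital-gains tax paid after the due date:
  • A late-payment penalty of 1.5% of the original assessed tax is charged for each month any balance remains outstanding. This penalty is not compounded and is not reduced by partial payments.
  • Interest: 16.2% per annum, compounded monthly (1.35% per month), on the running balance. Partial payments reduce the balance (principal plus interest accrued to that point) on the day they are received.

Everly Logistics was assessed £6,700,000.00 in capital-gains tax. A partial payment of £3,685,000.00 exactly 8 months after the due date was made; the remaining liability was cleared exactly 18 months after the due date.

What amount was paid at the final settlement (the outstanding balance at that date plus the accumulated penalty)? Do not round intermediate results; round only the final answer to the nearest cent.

£6,124,272.62

Balance at month 8: £6,700,000.0000 × (1 + 0.0135)^8 = £7,458,728.9799…
After £3,685,000.00 payment: £7,458,728.9799… − £3,685,000.00 = £3,773,728.9799…
Balance at month 18: £3,773,728.9799… × (1 + 0.0135)^10 = £4,315,272.6153…
Penalty: 18 × 1.5% × £6,700,000.00 = £1,809,000.00
Final settlement = outstanding balance + penalty = £4,315,272.6153… + £1,809,000.00 = £6,124,272.62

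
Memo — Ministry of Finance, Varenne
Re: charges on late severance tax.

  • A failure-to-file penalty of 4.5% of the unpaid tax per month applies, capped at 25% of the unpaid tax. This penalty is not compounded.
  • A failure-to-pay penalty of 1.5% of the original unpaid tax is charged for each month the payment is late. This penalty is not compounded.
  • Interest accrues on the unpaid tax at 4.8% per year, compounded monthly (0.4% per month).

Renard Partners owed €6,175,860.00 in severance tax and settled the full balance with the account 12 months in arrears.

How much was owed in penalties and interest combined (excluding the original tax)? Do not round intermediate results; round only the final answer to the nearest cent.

Failure-to-file: 12 × 4.5% × €6,175,860.00 = €3,334,964.40, capped at 25% × €6,175,860.00 = €1,543,965.00
Failure-to-pay penalty = 1.5% × €6,175,860.00 × 12 mo = €1,111,654.80
Interest: €6,175,860.00 × ((1 + 0.004)^12 − 1) = €6,175,860.00 × 0.0490702… = €303,050.7319…
Penalties + interest = €2,655,619.8000 + €303,050.7319… = €2,958,670.53

€2,958,670.53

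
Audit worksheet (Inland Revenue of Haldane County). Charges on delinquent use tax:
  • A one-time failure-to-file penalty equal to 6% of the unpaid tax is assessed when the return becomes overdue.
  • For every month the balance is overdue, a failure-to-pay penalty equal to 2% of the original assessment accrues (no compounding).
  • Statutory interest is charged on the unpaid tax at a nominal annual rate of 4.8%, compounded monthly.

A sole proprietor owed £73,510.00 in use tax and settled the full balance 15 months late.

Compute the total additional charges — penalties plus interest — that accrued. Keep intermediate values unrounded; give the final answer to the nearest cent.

£30,999.86

Failure-to-file penalty: 6% × £73,510.00 = £4,410.60
Failure-to-pay penalty = 2% × £73,510.00 × 15 mo = £22,053.00
Interest (4.8%/yr ÷ 12 = 0.4%/month): £73,510.00 × ((1 + 0.004)^15 − 1) = £4,536.2633…
Penalties + interest = £26,463.6000 + £4,536.2633… = £30,999.86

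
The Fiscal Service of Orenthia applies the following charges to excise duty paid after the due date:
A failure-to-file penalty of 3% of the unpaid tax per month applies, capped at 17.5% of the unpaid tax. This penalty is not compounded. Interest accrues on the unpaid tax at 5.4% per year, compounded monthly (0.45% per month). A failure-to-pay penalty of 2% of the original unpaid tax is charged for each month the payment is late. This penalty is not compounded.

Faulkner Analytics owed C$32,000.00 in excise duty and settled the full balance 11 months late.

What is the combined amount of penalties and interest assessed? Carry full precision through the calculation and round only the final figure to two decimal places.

C$14,260.13

Failure-to-file: 11 × 3% × C$32,000.00 = C$10,560.00, capped at 17.5% × C$32,000.00 = C$5,600.00
Failure-to-pay penalty = 2% × C$32,000.00 × 11 mo = C$7,040.00
Interest: C$32,000.00 × ((1 + 0.0045)^11 − 1) = C$32,000.00 × 0.0506289… = C$1,620.1255…
Penalties + interest = C$12,640.0000 + C$1,620.1255… = C$14,260.13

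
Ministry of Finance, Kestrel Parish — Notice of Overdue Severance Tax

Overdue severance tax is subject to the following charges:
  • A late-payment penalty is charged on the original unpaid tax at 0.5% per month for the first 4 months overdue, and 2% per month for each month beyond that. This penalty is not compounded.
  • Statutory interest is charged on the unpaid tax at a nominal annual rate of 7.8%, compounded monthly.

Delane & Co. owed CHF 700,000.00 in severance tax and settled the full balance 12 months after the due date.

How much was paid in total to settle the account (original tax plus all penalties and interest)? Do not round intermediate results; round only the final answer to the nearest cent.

Penalty, months 1–4: 4 × 0.5% × CHF 700,000.00 = CHF 14,000.00
Penalty, months 5–12: 8 × 2% × CHF 700,000.00 = CHF 112,000.00
Interest (7.8%/yr ÷ 12 = 0.65%/month): CHF 700,000.00 × ((1 + 0.0065)^12 − 1) = CHF 56,594.8673…
Total = CHF 700,000.00 + CHF 126,000.0000 + CHF 56,594.8673… = CHF 882,594.87

CHF 882,594.87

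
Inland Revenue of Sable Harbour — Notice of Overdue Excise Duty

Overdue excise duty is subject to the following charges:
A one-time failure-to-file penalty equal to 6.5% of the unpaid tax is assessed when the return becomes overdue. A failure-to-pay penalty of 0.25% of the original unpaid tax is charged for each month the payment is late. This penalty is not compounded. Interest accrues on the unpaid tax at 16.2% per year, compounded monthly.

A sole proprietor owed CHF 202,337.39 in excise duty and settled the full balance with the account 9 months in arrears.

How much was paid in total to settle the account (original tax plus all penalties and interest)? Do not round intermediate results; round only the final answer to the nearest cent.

CHF 245,996.12

Failure-to-file penalty: 6.5% × CHF 202,337.39 = CHF 13,151.93…
Failure-to-pay penalty = 0.25% × CHF 202,337.39 × 9 mo = CHF 4,552.59…
Interest (16.2%/yr ÷ 12 = 1.35%/month): CHF 202,337.39 × ((1 + 0.0135)^9 − 1) = CHF 25,954.2042…
Total = CHF 202,337.39 + CHF 17,704.5216… + CHF 25,954.2042… = CHF 245,996.12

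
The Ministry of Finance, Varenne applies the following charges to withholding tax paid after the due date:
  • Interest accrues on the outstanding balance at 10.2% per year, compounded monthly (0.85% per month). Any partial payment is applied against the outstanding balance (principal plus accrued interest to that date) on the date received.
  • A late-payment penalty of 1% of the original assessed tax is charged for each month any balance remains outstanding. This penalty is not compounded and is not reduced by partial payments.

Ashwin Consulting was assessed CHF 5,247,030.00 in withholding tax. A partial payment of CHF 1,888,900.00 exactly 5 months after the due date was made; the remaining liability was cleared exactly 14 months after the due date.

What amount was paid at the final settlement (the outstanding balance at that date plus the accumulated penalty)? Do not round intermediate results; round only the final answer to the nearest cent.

CHF 4,603,296.93

Balance at month 5: CHF 5,247,030.0000 × (1 + 0.0085)^5 = CHF 5,473,852.1147…
After CHF 1,888,900.00 payment: CHF 5,473,852.1147… − CHF 1,888,900.00 = CHF 3,584,952.1147…
Balance at month 14: CHF 3,584,952.1147… × (1 + 0.0085)^9 = CHF 3,868,712.7251…
Penalty: 14 × 1% × CHF 5,247,030.00 = CHF 734,584.20
Final settlement = outstanding balance + penalty = CHF 3,868,712.7251… + CHF 734,584.20 = CHF 4,603,296.93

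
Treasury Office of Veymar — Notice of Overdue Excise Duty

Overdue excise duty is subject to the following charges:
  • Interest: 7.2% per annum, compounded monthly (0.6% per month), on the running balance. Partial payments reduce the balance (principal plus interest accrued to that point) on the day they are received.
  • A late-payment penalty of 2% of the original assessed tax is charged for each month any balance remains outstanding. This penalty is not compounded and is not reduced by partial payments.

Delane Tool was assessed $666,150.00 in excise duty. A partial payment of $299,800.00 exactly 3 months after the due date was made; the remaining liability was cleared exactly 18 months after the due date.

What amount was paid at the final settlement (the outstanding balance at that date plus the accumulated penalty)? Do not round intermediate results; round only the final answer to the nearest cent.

Balance at month 3: $666,150.0000 × (1 + 0.006)^3 = $678,212.7881…
After $299,800.00 payment: $678,212.7881… − $299,800.00 = $378,412.7881…
Balance at month 18: $378,412.7881… × (1 + 0.006)^15 = $413,938.2081…
Penalty: 18 × 2% × $666,150.00 = $239,814.00
Final settlement = outstanding balance + penalty = $413,938.2081… + $239,814.00 = $653,752.21

$653,752.21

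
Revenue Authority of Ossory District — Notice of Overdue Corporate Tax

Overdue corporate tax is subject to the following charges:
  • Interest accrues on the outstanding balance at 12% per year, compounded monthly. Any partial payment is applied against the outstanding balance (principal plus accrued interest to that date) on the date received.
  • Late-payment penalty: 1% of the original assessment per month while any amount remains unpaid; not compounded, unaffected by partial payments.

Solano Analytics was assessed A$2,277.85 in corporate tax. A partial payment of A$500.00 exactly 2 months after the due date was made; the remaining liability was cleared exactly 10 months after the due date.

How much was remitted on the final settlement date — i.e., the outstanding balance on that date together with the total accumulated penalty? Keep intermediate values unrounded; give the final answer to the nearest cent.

A$2,202.52

Monthly rate = 12% ÷ 12 = 1%
Balance at month 2: A$2,277.8500 × (1 + 0.01)^2 = A$2,323.6348…
After A$500.00 payment: A$2,323.6348… − A$500.00 = A$1,823.6348…
Balance at month 10: A$1,823.6348… × (1 + 0.01)^8 = A$1,974.7352…
Penalty: 10 × 1% × A$2,277.85 = A$227.79…
Final settlement = outstanding balance + penalty = A$1,974.7352… + A$227.79… = A$2,202.52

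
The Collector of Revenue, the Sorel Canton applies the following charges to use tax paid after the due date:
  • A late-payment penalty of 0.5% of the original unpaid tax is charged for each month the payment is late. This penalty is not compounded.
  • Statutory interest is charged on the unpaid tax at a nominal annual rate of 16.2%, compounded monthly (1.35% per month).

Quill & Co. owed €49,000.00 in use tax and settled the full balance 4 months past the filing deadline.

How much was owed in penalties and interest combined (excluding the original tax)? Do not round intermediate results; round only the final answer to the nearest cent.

Late-payment penalty = 0.5% × €49,000.00 × 4 mo = €980.00
Interest: €49,000.00 × ((1 + 0.0135)^4 − 1) = €49,000.00 × 0.0551034… = €2,700.0654…
Penalties + interest = €980.0000 + €2,700.0654… = €3,680.07

€3,680.07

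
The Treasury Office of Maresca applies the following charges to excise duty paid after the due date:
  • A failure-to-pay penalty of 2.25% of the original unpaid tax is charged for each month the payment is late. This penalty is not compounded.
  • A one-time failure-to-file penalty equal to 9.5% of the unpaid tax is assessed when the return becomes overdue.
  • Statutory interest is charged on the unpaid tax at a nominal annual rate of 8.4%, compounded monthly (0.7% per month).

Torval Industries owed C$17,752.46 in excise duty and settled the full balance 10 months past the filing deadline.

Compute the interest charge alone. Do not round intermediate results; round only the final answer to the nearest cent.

C$1,282.56

Interest: C$17,752.46 × ((1 + 0.007)^10 − 1) = C$17,752.46 × 0.0722467… = C$1,282.5561…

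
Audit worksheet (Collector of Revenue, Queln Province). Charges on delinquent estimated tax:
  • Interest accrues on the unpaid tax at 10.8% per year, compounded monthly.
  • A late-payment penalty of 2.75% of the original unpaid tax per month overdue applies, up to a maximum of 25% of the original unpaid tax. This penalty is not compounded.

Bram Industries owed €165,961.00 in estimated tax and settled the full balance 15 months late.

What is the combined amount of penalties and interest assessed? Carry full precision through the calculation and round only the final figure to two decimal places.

€65,363.05

Penalty (uncapped): 15 × 2.75% × €165,961.00 = €68,458.91…; cap = 25% × €165,961.00 = €41,490.25 → penalty = €41,490.25
Interest (10.8%/yr ÷ 12 = 0.9%/month): €165,961.00 × ((1 + 0.009)^15 − 1) = €23,872.7979…
Penalties + interest = €41,490.2500 + €23,872.7979… = €65,363.05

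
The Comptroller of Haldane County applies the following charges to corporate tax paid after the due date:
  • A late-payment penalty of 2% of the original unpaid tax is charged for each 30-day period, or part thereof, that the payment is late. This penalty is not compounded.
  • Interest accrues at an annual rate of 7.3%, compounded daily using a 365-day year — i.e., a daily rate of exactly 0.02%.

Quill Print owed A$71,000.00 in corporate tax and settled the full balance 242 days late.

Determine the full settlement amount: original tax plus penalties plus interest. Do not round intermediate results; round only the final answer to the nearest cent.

Penalty periods: ⌈242/30⌉ = 9; penalty = 9 × 2% × A$71,000.00 = A$12,780.00
Interest: A$71,000.00 × ((1 + 0.0002)^242 − 1) = A$71,000.00 × 0.04958533… = A$3,520.5583…
Total = A$71,000.00 + A$12,780.0000 + A$3,520.5583… = A$87,300.56

A$87,300.56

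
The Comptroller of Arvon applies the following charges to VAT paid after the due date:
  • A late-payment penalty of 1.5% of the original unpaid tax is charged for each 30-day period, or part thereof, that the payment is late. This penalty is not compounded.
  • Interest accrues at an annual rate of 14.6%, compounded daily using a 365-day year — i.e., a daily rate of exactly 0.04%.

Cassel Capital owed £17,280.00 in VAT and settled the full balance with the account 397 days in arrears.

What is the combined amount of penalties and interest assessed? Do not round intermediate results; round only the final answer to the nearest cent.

Penalty periods: ⌈397/30⌉ = 14; penalty = 14 × 1.5% × £17,280.00 = £3,628.80
Interest: £17,280.00 × ((1 + 0.0004)^397 − 1) = £17,280.00 × 0.17206629… = £2,973.3054…
Penalties + interest = £3,628.8000 + £2,973.3054… = £6,602.11

£6,602.11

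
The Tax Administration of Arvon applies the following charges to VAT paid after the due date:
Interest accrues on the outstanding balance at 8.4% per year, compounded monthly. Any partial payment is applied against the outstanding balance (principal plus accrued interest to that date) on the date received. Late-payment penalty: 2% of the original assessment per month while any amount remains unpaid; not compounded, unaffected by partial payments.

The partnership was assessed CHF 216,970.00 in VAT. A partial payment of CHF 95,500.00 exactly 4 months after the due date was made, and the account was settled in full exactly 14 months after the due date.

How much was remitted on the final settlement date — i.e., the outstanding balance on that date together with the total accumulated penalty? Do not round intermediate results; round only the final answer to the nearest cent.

Monthly rate = 8.4% ÷ 12 = 0.7%
Balance at month 4: CHF 216,970.0000 × (1 + 0.007)^4 = CHF 223,109.2474…
After CHF 95,500.00 payment: CHF 223,109.2474… − CHF 95,500.00 = CHF 127,609.2474…
Balance at month 14: CHF 127,609.2474… × (1 + 0.007)^10 = CHF 136,828.5904…
Penalty: 14 × 2% × CHF 216,970.00 = CHF 60,751.60
Final settlement = outstanding balance + penalty = CHF 136,828.5904… + CHF 60,751.60 = CHF 197,580.19

CHF 197,580.19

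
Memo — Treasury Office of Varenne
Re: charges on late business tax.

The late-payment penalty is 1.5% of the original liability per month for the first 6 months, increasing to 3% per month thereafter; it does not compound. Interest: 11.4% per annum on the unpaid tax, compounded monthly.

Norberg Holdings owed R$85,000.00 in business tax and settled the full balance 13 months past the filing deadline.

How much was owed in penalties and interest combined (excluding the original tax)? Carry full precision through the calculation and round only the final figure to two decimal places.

Penalty, months 1–6: 6 × 1.5% × R$85,000.00 = R$7,650.00
Penalty, months 7–13: 7 × 3% × R$85,000.00 = R$17,850.00
Interest (11.4%/yr ÷ 12 = 0.95%/month): R$85,000.00 × ((1 + 0.0095)^13 − 1) = R$11,117.2039…
Penalties + interest = R$25,500.0000 + R$11,117.2039… = R$36,617.20

R$36,617.20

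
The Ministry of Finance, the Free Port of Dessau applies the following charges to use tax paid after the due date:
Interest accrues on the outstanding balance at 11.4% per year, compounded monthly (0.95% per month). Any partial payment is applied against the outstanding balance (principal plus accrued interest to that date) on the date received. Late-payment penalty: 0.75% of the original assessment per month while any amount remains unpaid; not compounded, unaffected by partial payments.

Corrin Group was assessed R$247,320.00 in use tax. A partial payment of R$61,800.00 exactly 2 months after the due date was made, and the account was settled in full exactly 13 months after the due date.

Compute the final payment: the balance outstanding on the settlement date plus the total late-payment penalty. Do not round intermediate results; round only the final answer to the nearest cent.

R$235,207.07

Balance at month 2: R$247,320.0000 × (1 + 0.0095)^2 = R$252,041.4006…
After R$61,800.00 payment: R$252,041.4006… − R$61,800.00 = R$190,241.4006…
Balance at month 13: R$190,241.4006… × (1 + 0.0095)^11 = R$211,093.3688…
Penalty: 13 × 0.75% × R$247,320.00 = R$24,113.70
Final settlement = outstanding balance + penalty = R$211,093.3688… + R$24,113.70 = R$235,207.07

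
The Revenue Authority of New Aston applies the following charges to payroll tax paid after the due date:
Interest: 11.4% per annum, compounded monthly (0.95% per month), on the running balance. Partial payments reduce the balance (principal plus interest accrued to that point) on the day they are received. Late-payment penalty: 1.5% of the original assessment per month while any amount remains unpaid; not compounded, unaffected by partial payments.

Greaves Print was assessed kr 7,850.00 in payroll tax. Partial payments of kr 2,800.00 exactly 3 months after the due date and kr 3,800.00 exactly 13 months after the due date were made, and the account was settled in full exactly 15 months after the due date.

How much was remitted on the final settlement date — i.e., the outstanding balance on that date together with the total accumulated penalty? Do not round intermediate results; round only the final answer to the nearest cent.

Balance at month 3: kr 7,850.0000 × (1 + 0.0095)^3 = kr 8,075.8571…
After kr 2,800.00 payment: kr 8,075.8571… − kr 2,800.00 = kr 5,275.8571…
Balance at month 13: kr 5,275.8571… × (1 + 0.0095)^10 = kr 5,799.0421…
After kr 3,800.00 payment: kr 5,799.0421… − kr 3,800.00 = kr 1,999.0421…
Balance at month 15: kr 1,999.0421… × (1 + 0.0095)^2 = kr 2,037.2043…
Penalty: 15 × 1.5% × kr 7,850.00 = kr 1,766.25
Final settlement = outstanding balance + penalty = kr 2,037.2043… + kr 1,766.25 = kr 3,803.45

kr 3,803.45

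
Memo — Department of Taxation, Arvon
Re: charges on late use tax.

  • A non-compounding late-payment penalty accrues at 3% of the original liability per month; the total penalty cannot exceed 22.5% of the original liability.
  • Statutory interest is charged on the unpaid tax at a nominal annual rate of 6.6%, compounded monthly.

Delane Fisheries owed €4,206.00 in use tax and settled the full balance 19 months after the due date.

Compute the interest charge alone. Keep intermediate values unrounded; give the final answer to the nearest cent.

Interest (6.6%/yr ÷ 12 = 0.55%/month): €4,206.00 × ((1 + 0.0055)^19 − 1) = €461.9768…

€461.98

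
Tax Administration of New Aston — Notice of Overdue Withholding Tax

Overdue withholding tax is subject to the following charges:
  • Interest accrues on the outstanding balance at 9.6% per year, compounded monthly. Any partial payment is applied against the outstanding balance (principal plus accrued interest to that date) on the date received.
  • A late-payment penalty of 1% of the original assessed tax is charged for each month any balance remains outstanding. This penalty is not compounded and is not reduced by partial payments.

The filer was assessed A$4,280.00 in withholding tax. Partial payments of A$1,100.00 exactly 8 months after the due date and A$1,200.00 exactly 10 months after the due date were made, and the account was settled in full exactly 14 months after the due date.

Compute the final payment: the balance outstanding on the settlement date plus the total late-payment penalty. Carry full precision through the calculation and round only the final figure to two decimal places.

Monthly rate = 9.6% ÷ 12 = 0.8%
Balance at month 8: A$4,280.0000 × (1 + 0.008)^8 = A$4,561.7137…
After A$1,100.00 payment: A$4,561.7137… − A$1,100.00 = A$3,461.7137…
Balance at month 10: A$3,461.7137… × (1 + 0.008)^2 = A$3,517.3227…
After A$1,200.00 payment: A$3,517.3227… − A$1,200.00 = A$2,317.3227…
Balance at month 14: A$2,317.3227… × (1 + 0.008)^4 = A$2,392.3716…
Penalty: 14 × 1% × A$4,280.00 = A$599.20
Final settlement = outstanding balance + penalty = A$2,392.3716… + A$599.20 = A$2,991.57

A$2,991.57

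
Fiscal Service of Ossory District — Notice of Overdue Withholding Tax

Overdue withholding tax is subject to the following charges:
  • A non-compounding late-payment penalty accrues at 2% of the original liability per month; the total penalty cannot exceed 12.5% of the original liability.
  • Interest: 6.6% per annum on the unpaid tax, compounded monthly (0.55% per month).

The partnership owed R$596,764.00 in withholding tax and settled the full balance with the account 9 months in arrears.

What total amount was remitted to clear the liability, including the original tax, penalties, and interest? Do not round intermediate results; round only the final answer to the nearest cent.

R$701,557.60

Penalty (uncapped): 9 × 2% × R$596,764.00 = R$107,417.52; cap = 12.5% × R$596,764.00 = R$74,595.50 → penalty = R$74,595.50
Interest: R$596,764.00 × ((1 + 0.0055)^9 − 1) = R$596,764.00 × 0.0506031… = R$30,198.1033…
Total = R$596,764.00 + R$74,595.5000 + R$30,198.1033… = R$701,557.60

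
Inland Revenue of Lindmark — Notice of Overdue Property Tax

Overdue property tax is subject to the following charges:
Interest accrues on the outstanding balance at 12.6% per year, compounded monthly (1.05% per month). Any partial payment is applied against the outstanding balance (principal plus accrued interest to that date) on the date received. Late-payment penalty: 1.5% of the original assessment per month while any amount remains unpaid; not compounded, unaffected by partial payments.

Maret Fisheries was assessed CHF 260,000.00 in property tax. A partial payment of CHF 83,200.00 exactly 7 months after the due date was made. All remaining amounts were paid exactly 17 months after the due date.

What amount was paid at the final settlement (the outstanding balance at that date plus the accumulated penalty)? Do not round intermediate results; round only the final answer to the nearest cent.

Balance at month 7: CHF 260,000.0000 × (1 + 0.0105)^7 = CHF 279,722.6107…
After CHF 83,200.00 payment: CHF 279,722.6107… − CHF 83,200.00 = CHF 196,522.6107…
Balance at month 17: CHF 196,522.6107… × (1 + 0.0105)^10 = CHF 218,160.2906…
Penalty: 17 × 1.5% × CHF 260,000.00 = CHF 66,300.00
Final settlement = outstanding balance + penalty = CHF 218,160.2906… + CHF 66,300.00 = CHF 284,460.29

CHF 284,460.29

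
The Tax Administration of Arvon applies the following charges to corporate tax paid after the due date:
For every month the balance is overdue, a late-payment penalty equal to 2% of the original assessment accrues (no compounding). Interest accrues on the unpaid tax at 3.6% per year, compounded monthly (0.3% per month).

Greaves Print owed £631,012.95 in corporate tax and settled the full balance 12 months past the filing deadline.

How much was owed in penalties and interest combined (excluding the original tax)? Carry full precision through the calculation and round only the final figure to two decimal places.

Late-payment penalty: 12 × 2% × £631,012.95 = £151,443.11…
Interest: £631,012.95 × ((1 + 0.003)^12 − 1) = £631,012.95 × 0.0366000… = £23,095.0615…
Penalties + interest = £151,443.1080 + £23,095.0615… = £174,538.17

£174,538.17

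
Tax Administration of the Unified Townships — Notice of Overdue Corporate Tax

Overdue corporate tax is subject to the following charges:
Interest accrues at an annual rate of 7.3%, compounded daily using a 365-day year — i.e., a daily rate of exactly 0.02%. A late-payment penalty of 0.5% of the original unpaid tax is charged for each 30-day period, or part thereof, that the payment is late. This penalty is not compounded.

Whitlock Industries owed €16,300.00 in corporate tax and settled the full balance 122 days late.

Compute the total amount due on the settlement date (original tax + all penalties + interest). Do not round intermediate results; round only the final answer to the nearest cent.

€17,110.07

Penalty periods: ⌈122/30⌉ = 5; penalty = 5 × 0.5% × €16,300.00 = €407.50
Interest: €16,300.00 × ((1 + 0.0002)^122 − 1) = €16,300.00 × 0.02469762… = €402.5711…
Total = €16,300.00 + €407.5000 + €402.5711… = €17,110.07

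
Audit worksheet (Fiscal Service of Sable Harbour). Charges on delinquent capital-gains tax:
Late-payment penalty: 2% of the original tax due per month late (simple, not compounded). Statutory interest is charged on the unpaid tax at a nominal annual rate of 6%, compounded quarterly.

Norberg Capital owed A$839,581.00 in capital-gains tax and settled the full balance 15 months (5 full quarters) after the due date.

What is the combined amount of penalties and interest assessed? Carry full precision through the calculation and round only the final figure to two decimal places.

Late-payment penalty = 2% × A$839,581.00 × 15 mo = A$251,874.30
Interest (6%/yr ÷ 4 = 1.5%/quarter): A$839,581.00 × ((1 + 0.015)^5 − 1) = A$64,886.1813…
Penalties + interest = A$251,874.3000 + A$64,886.1813… = A$316,760.48

A$316,760.48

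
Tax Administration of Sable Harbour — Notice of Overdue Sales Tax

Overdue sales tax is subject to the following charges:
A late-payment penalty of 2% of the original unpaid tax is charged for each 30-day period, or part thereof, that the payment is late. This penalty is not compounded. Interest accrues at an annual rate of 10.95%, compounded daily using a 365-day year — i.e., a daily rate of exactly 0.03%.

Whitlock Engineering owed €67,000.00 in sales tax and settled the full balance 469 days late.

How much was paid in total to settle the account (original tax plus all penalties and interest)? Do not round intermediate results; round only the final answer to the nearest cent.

Penalty periods: ⌈469/30⌉ = 16; penalty = 16 × 2% × €67,000.00 = €21,440.00
Interest: €67,000.00 × ((1 + 0.0003)^469 − 1) = €67,000.00 × 0.15105498… = €10,120.6839…
Total = €67,000.00 + €21,440.0000 + €10,120.6839… = €98,560.68

€98,560.68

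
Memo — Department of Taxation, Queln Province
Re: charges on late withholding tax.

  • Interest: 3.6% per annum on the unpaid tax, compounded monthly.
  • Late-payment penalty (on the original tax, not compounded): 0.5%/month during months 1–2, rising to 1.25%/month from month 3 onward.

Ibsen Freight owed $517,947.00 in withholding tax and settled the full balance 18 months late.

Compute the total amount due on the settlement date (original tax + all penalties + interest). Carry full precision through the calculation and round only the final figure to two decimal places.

Penalty, months 1–2: 2 × 0.5% × $517,947.00 = $5,179.47
Penalty, months 3–18: 16 × 1.25% × $517,947.00 = $103,589.40
Interest (3.6%/yr ÷ 12 = 0.3%/month): $517,947.00 × ((1 + 0.003)^18 − 1) = $28,693.8919…
Total = $517,947.00 + $108,768.8700 + $28,693.8919… = $655,409.76

$655,409.76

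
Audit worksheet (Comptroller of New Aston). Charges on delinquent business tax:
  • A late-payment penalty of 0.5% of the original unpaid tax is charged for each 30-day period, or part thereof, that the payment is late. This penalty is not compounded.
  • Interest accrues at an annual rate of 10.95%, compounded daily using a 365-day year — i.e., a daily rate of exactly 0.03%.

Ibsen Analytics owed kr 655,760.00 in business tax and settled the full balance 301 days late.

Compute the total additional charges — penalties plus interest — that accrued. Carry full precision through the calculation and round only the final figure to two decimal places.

kr 98,028.10

Penalty periods: ⌈301/30⌉ = 11; penalty = 11 × 0.5% × kr 655,760.00 = kr 36,066.80
Interest: kr 655,760.00 × ((1 + 0.0003)^301 − 1) = kr 655,760.00 × 0.09448776… = kr 61,961.2956…
Penalties + interest = kr 36,066.8000 + kr 61,961.2956… = kr 98,028.10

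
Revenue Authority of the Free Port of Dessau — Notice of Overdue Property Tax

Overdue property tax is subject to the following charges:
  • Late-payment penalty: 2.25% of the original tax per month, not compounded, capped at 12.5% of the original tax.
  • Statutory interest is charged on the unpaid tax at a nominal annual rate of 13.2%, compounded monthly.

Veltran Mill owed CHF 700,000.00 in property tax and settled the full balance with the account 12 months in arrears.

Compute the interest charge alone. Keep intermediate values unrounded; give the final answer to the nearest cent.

Interest (13.2%/yr ÷ 12 = 1.1%/month): CHF 700,000.00 × ((1 + 0.011)^12 − 1) = CHF 98,200.3375…

CHF 98,200.34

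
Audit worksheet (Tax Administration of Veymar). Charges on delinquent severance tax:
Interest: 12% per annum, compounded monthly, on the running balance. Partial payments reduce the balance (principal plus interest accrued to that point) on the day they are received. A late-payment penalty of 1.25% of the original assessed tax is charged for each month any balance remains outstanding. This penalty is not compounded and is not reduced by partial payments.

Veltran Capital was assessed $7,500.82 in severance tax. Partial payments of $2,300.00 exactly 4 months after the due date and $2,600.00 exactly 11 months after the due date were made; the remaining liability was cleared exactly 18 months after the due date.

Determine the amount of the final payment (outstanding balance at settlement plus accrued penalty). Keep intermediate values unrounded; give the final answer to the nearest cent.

Monthly rate = 12% ÷ 12 = 1%
Balance at month 4: $7,500.8200 × (1 + 0.01)^4 = $7,805.3834…
After $2,300.00 payment: $7,805.3834… − $2,300.00 = $5,505.3834…
Balance at month 11: $5,505.3834… × (1 + 0.01)^7 = $5,902.5161…
After $2,600.00 payment: $5,902.5161… − $2,600.00 = $3,302.5161…
Balance at month 18: $3,302.5161… × (1 + 0.01)^7 = $3,540.7443…
Penalty: 18 × 1.25% × $7,500.82 = $1,687.68…
Final settlement = outstanding balance + penalty = $3,540.7443… + $1,687.68… = $5,228.43

$5,228.43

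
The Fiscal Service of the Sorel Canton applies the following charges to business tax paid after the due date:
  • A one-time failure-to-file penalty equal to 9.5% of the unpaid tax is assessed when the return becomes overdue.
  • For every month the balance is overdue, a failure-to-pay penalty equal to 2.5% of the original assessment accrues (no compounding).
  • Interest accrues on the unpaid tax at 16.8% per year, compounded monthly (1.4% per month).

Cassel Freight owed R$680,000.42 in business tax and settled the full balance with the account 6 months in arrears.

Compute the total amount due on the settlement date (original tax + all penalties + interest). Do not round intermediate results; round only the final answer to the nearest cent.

R$905,757.47

Failure-to-file penalty: 9.5% × R$680,000.42 = R$64,600.04…
Failure-to-pay penalty: 6 × 2.5% × R$680,000.42 = R$102,000.06…
Interest: R$680,000.42 × ((1 + 0.014)^6 − 1) = R$680,000.42 × 0.0869955… = R$59,156.9490…
Total = R$680,000.42 + R$166,600.1029 + R$59,156.9490… = R$905,757.47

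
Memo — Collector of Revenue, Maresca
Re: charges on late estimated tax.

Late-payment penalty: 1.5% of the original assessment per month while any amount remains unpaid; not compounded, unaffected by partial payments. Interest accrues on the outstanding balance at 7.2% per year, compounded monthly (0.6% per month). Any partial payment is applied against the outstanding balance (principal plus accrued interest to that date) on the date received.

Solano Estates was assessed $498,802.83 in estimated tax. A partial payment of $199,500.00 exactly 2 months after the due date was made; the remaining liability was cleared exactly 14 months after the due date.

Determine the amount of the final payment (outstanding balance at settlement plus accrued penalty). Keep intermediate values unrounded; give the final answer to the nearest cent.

$432,777.19

Balance at month 2: $498,802.8300 × (1 + 0.006)^2 = $504,806.4209…
After $199,500.00 payment: $504,806.4209… − $199,500.00 = $305,306.4209…
Balance at month 14: $305,306.4209… × (1 + 0.006)^12 = $328,028.5971…
Penalty: 14 × 1.5% × $498,802.83 = $104,748.59…
Final settlement = outstanding balance + penalty = $328,028.5971… + $104,748.59… = $432,777.19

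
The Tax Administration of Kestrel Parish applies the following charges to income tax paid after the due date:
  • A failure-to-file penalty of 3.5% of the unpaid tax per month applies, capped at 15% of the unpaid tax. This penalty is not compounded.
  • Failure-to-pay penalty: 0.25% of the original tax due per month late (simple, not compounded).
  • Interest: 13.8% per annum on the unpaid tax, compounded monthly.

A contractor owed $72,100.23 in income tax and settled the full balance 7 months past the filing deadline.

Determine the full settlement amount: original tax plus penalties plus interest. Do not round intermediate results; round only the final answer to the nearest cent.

$90,185.21

Failure-to-file: 7 × 3.5% × $72,100.23 = $17,664.56…, capped at 15% × $72,100.23 = $10,815.03…
Failure-to-pay penalty = 0.25% × $72,100.23 × 7 mo = $1,261.75…
Interest (13.8%/yr ÷ 12 = 1.15%/month): $72,100.23 × ((1 + 0.0115)^7 − 1) = $6,008.1913…
Total = $72,100.23 + $12,076.7885… + $6,008.1913… = $90,185.21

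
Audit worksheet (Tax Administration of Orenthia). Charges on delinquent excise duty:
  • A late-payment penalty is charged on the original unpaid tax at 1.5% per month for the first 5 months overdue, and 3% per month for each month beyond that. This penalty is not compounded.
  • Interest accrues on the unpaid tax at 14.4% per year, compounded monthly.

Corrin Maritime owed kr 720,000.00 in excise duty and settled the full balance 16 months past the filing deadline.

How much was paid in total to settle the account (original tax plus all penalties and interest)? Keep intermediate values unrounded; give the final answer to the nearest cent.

kr 1,163,006.30

Penalty, months 1–5: 5 × 1.5% × kr 720,000.00 = kr 54,000.00
Penalty, months 6–16: 11 × 3% × kr 720,000.00 = kr 237,600.00
Interest (14.4%/yr ÷ 12 = 1.2%/month): kr 720,000.00 × ((1 + 0.012)^16 − 1) = kr 151,406.3021…
Total = kr 720,000.00 + kr 291,600.0000 + kr 151,406.3021… = kr 1,163,006.30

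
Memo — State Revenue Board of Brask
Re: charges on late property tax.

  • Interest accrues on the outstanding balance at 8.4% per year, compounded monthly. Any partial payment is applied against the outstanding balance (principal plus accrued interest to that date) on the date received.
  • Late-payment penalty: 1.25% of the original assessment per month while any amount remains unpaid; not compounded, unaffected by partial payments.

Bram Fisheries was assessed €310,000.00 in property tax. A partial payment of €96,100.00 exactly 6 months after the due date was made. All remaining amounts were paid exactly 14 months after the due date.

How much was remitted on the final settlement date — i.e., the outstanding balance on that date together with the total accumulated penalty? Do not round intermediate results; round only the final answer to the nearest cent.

€294,436.44

Monthly rate = 8.4% ÷ 12 = 0.7%
Balance at month 6: €310,000.0000 × (1 + 0.007)^6 = €323,249.9878…
After €96,100.00 payment: €323,249.9878… − €96,100.00 = €227,149.9878…
Balance at month 14: €227,149.9878… × (1 + 0.007)^8 = €240,186.4384…
Penalty: 14 × 1.25% × €310,000.00 = €54,250.00
Final settlement = outstanding balance + penalty = €240,186.4384… + €54,250.00 = €294,436.44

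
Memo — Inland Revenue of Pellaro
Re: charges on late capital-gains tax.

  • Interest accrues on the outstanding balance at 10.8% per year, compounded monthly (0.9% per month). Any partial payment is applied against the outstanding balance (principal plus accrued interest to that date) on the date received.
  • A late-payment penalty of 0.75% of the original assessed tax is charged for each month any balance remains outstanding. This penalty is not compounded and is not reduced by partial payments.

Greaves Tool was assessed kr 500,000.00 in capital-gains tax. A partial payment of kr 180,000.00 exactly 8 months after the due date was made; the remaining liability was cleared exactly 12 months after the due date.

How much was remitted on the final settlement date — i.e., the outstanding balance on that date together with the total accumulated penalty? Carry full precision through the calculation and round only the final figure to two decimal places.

Balance at month 8: kr 500,000.0000 × (1 + 0.009)^8 = kr 537,154.6433…
After kr 180,000.00 payment: kr 537,154.6433… − kr 180,000.00 = kr 357,154.6433…
Balance at month 12: kr 357,154.6433… × (1 + 0.009)^4 = kr 370,186.8314…
Penalty: 12 × 0.75% × kr 500,000.00 = kr 45,000.00
Final settlement = outstanding balance + penalty = kr 370,186.8314… + kr 45,000.00 = kr 415,186.83

kr 415,186.83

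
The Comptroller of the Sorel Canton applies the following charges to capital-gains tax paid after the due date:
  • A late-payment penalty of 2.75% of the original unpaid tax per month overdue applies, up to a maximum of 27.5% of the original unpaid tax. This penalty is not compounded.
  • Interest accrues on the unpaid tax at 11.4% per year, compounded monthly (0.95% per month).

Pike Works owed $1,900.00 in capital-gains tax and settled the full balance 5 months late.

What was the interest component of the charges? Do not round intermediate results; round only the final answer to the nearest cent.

Interest: $1,900.00 × ((1 + 0.0095)^5 − 1) = $1,900.00 × 0.0484111… = $91.9811…

$91.98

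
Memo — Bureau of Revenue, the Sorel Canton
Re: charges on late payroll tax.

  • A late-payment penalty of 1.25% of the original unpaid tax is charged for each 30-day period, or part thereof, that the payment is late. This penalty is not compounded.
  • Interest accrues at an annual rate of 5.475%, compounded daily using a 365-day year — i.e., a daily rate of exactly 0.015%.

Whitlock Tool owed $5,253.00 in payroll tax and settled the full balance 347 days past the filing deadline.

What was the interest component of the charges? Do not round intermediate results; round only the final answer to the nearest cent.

$280.64

Interest: $5,253.00 × ((1 + 0.00015)^347 − 1) = $5,253.00 × 0.05342430… = $280.6379…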